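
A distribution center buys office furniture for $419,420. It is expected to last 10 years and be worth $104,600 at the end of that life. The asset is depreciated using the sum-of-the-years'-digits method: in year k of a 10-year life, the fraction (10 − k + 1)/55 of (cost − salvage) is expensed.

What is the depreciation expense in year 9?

$11,448

Depreciable base = $419,420 − $104,600 = $314,820.
Sum of the years' digits = 10+9+8+7+6+5+4+3+2+1 = 55.
Year 1: $314,820 × 10/55 = $57,240. Book value $362,180.
Year 2: $314,820 × 9/55 = $51,516. Book value $310,664.
Year 3: $314,820 × 8/55 = $45,792. Book value $264,872.
Year 4: $314,820 × 7/55 = $40,068. Book value $224,804.
Year 5: $314,820 × 6/55 = $34,344. Book value $190,460.
Year 6: $314,820 × 5/55 = $28,620. Book value $161,840.
Year 7: $314,820 × 4/55 = $22,896. Book value $138,944.
Year 8: $314,820 × 3/55 = $17,172. Book value $121,772.
Year 9: $314,820 × 2/55 = $11,448. Book value $110,324.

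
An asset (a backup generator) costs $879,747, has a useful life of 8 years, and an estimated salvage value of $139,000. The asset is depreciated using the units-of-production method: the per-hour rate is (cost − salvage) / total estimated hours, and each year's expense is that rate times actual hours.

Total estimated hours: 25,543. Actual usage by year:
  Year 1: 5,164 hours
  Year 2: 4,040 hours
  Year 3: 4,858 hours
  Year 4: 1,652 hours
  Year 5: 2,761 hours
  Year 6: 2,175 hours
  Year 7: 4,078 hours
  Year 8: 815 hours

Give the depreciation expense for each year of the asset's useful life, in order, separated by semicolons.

$149,756; $117,160; $140,882; $47,908; $80,069; $63,075; $118,262; $23,635

Depreciable base = $879,747 − $139,000 = $740,747.
Rate = $740,747 / 25,543 hours = $29 per hour.
Year 1: 5,164 × $29 = $149,756. Book value $729,991.
Year 2: 4,040 × $29 = $117,160. Book value $612,831.
Year 3: 4,858 × $29 = $140,882. Book value $471,949.
Year 4: 1,652 × $29 = $47,908. Book value $424,041.
Year 5: 2,761 × $29 = $80,069. Book value $343,972.
Year 6: 2,175 × $29 = $63,075. Book value $280,897.
Year 7: 4,078 × $29 = $118,262. Book value $162,635.
Year 8: 815 × $29 = $23,635. Book value $139,000.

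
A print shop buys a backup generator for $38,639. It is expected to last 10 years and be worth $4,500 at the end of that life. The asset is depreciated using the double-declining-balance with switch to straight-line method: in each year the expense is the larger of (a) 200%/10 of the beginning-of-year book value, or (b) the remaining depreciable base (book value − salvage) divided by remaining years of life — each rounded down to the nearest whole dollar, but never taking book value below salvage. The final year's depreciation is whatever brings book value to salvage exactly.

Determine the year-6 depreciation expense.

Depreciable base = $38,639 − $4,500 = $34,139.
Year 1: DB = ⌊$38,639 × 200%/10⌋ = $7,727; SL = ⌊$34,139/10⌋ = $3,413 → take DB $7,727. Book value $30,912.
Year 2: DB = ⌊$30,912 × 200%/10⌋ = $6,182; SL = ⌊$26,412/9⌋ = $2,934 → take DB $6,182. Book value $24,730.
Year 3: DB = ⌊$24,730 × 200%/10⌋ = $4,946; SL = ⌊$20,230/8⌋ = $2,528 → take DB $4,946. Book value $19,784.
Year 4: DB = ⌊$19,784 × 200%/10⌋ = $3,956; SL = ⌊$15,284/7⌋ = $2,183 → take DB $3,956. Book value $15,828.
Year 5: DB = ⌊$15,828 × 200%/10⌋ = $3,165; SL = ⌊$11,328/6⌋ = $1,888 → take DB $3,165. Book value $12,663.
Year 6: DB = ⌊$12,663 × 200%/10⌋ = $2,532; SL = ⌊$8,163/5⌋ = $1,632 → take DB $2,532. Book value $10,131.

$2,532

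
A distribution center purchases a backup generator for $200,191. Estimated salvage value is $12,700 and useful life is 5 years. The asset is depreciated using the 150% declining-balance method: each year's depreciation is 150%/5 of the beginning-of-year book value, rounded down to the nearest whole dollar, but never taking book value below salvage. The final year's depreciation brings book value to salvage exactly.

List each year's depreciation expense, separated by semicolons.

$60,057; $42,040; $29,428; $20,599; $35,367

Depreciable base = $200,191 − $12,700 = $187,491.
Year 1: ⌊$200,191 × 150%/5⌋ = $60,057. Book value $140,134.
Year 2: ⌊$140,134 × 150%/5⌋ = $42,040. Book value $98,094.
Year 3: ⌊$98,094 × 150%/5⌋ = $29,428. Book value $68,666.
Year 4: ⌊$68,666 × 150%/5⌋ = $20,599. Book value $48,067.
Year 5 (final): $48,067 − $12,700 = $35,367. Book value $12,700.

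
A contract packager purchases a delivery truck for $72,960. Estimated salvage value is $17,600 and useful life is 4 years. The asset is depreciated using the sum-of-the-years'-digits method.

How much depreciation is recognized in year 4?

Depreciable base = $72,960 − $17,600 = $55,360.
Sum of the years' digits = 4+3+2+1 = 10.
Year 1: $55,360 × 4/10 = $22,144. Book value $50,816.
Year 2: $55,360 × 3/10 = $16,608. Book value $34,208.
Year 3: $55,360 × 2/10 = $11,072. Book value $23,136.
Year 4: $55,360 × 1/10 = $5,536. Book value $17,600.

$5,536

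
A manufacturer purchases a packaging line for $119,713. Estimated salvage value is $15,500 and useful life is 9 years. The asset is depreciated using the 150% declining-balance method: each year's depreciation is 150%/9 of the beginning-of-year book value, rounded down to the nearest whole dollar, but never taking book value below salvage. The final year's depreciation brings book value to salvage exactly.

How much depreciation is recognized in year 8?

Depreciable base = $119,713 − $15,500 = $104,213.
Year 1: ⌊$119,713 × 150%/9⌋ = $19,952. Book value $99,761.
Year 2: ⌊$99,761 × 150%/9⌋ = $16,626. Book value $83,135.
Year 3: ⌊$83,135 × 150%/9⌋ = $13,855. Book value $69,280.
Year 4: ⌊$69,280 × 150%/9⌋ = $11,546. Book value $57,734.
Year 5: ⌊$57,734 × 150%/9⌋ = $9,622. Book value $48,112.
Year 6: ⌊$48,112 × 150%/9⌋ = $8,018. Book value $40,094.
Year 7: ⌊$40,094 × 150%/9⌋ = $6,682. Book value $33,412.
Year 8: ⌊$33,412 × 150%/9⌋ = $5,568. Book value $27,844.

$5,568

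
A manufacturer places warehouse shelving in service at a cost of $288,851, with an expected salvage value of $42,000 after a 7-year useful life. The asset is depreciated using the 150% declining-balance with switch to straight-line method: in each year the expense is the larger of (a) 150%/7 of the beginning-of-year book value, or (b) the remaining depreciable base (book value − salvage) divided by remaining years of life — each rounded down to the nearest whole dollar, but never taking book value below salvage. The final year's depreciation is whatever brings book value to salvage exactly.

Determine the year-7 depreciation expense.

Depreciable base = $288,851 − $42,000 = $246,851.
Year 1: DB = ⌊$288,851 × 150%/7⌋ = $61,896; SL = ⌊$246,851/7⌋ = $35,264 → take DB $61,896. Book value $226,955.
Year 2: DB = ⌊$226,955 × 150%/7⌋ = $48,633; SL = ⌊$184,955/6⌋ = $30,825 → take DB $48,633. Book value $178,322.
Year 3: DB = ⌊$178,322 × 150%/7⌋ = $38,211; SL = ⌊$136,322/5⌋ = $27,264 → take DB $38,211. Book value $140,111.
Year 4: DB = ⌊$140,111 × 150%/7⌋ = $30,023; SL = ⌊$98,111/4⌋ = $24,527 → take DB $30,023. Book value $110,088.
Year 5: DB = ⌊$110,088 × 150%/7⌋ = $23,590; SL = ⌊$68,088/3⌋ = $22,696 → take DB $23,590. Book value $86,498.
Year 6: DB = ⌊$86,498 × 150%/7⌋ = $18,535; SL = ⌊$44,498/2⌋ = $22,249 → take SL $22,249. Book value $64,249.
Year 7 (final): $64,249 − $42,000 = $22,249. Book value $42,000.

$22,249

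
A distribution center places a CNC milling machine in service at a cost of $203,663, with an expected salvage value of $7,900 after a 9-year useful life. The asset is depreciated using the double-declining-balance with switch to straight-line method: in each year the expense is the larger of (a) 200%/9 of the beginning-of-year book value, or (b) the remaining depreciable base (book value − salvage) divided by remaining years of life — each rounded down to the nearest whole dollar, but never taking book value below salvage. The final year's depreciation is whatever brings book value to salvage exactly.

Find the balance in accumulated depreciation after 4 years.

$129,131

Depreciable base = $203,663 − $7,900 = $195,763.
Year 1: DB = ⌊$203,663 × 200%/9⌋ = $45,258; SL = ⌊$195,763/9⌋ = $21,751 → take DB $45,258. Book value $158,405.
Year 2: DB = ⌊$158,405 × 200%/9⌋ = $35,201; SL = ⌊$150,505/8⌋ = $18,813 → take DB $35,201. Book value $123,204.
Year 3: DB = ⌊$123,204 × 200%/9⌋ = $27,378; SL = ⌊$115,304/7⌋ = $16,472 → take DB $27,378. Book value $95,826.
Year 4: DB = ⌊$95,826 × 200%/9⌋ = $21,294; SL = ⌊$87,926/6⌋ = $14,654 → take DB $21,294. Book value $74,532.
Accumulated through year 4 = $203,663 − $74,532 = $129,131.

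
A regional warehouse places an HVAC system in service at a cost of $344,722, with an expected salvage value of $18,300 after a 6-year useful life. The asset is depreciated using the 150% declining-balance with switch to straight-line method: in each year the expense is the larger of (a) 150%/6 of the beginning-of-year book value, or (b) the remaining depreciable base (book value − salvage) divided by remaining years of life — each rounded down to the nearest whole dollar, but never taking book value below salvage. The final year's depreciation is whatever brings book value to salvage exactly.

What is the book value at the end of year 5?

$60,677

Depreciable base = $344,722 − $18,300 = $326,422.
Year 1: DB = ⌊$344,722 × 150%/6⌋ = $86,180; SL = ⌊$326,422/6⌋ = $54,403 → take DB $86,180. Book value $258,542.
Year 2: DB = ⌊$258,542 × 150%/6⌋ = $64,635; SL = ⌊$240,242/5⌋ = $48,048 → take DB $64,635. Book value $193,907.
Year 3: DB = ⌊$193,907 × 150%/6⌋ = $48,476; SL = ⌊$175,607/4⌋ = $43,901 → take DB $48,476. Book value $145,431.
Year 4: DB = ⌊$145,431 × 150%/6⌋ = $36,357; SL = ⌊$127,131/3⌋ = $42,377 → take SL $42,377. Book value $103,054.
Year 5: DB = ⌊$103,054 × 150%/6⌋ = $25,763; SL = ⌊$84,754/2⌋ = $42,377 → take SL $42,377. Book value $60,677.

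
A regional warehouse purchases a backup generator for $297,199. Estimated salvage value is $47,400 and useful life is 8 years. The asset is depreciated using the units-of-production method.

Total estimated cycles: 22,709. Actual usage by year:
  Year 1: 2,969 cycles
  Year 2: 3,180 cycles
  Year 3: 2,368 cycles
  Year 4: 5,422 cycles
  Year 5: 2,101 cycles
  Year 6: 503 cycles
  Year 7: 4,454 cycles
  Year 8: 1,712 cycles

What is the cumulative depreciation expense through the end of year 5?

Depreciable base = $297,199 − $47,400 = $249,799.
Rate = $249,799 / 22,709 cycles = $11 per cycle.
Year 1: 2,969 × $11 = $32,659. Book value $264,540.
Year 2: 3,180 × $11 = $34,980. Book value $229,560.
Year 3: 2,368 × $11 = $26,048. Book value $203,512.
Year 4: 5,422 × $11 = $59,642. Book value $143,870.
Year 5: 2,101 × $11 = $23,111. Book value $120,759.
Accumulated through year 5 = $297,199 − $120,759 = $176,440.

$176,440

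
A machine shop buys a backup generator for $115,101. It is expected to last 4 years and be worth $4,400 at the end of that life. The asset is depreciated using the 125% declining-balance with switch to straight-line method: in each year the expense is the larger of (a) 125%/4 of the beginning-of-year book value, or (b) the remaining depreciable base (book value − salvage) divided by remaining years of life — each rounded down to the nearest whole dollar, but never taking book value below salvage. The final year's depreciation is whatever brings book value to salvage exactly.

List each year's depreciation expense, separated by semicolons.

$35,969; $24,910; $24,911; $24,911

Depreciable base = $115,101 − $4,400 = $110,701.
Year 1: DB = ⌊$115,101 × 125%/4⌋ = $35,969; SL = ⌊$110,701/4⌋ = $27,675 → take DB $35,969. Book value $79,132.
Year 2: DB = ⌊$79,132 × 125%/4⌋ = $24,728; SL = ⌊$74,732/3⌋ = $24,910 → take SL $24,910. Book value $54,222.
Year 3: DB = ⌊$54,222 × 125%/4⌋ = $16,944; SL = ⌊$49,822/2⌋ = $24,911 → take SL $24,911. Book value $29,311.
Year 4 (final): $29,311 − $4,400 = $24,911. Book value $4,400.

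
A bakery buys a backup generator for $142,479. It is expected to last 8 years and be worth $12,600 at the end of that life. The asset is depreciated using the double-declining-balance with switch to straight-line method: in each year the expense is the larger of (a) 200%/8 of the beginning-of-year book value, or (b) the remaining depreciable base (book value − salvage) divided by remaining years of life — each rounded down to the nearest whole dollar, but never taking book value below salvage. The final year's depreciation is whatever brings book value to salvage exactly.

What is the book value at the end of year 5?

$33,812

Depreciable base = $142,479 − $12,600 = $129,879.
Year 1: DB = ⌊$142,479 × 200%/8⌋ = $35,619; SL = ⌊$129,879/8⌋ = $16,234 → take DB $35,619. Book value $106,860.
Year 2: DB = ⌊$106,860 × 200%/8⌋ = $26,715; SL = ⌊$94,260/7⌋ = $13,465 → take DB $26,715. Book value $80,145.
Year 3: DB = ⌊$80,145 × 200%/8⌋ = $20,036; SL = ⌊$67,545/6⌋ = $11,257 → take DB $20,036. Book value $60,109.
Year 4: DB = ⌊$60,109 × 200%/8⌋ = $15,027; SL = ⌊$47,509/5⌋ = $9,501 → take DB $15,027. Book value $45,082.
Year 5: DB = ⌊$45,082 × 200%/8⌋ = $11,270; SL = ⌊$32,482/4⌋ = $8,120 → take DB $11,270. Book value $33,812.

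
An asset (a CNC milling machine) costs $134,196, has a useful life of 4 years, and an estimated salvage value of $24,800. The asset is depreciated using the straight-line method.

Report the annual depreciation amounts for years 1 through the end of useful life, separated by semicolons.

$27,349; $27,349; $27,349; $27,349

Depreciable base = $134,196 − $24,800 = $109,396.
Annual expense = $109,396 / 4 = $27,349.
End of year 1: book value $106,847.
End of year 2: book value $79,498.
End of year 3: book value $52,149.
End of year 4: book value $24,800.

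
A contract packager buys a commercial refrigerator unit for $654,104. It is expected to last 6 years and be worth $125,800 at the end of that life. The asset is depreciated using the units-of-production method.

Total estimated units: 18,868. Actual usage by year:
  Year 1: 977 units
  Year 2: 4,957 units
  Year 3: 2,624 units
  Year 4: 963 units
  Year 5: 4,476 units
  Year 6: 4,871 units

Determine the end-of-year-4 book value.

Depreciable base = $654,104 − $125,800 = $528,304.
Rate = $528,304 / 18,868 units = $28 per unit.
Year 1: 977 × $28 = $27,356. Book value $626,748.
Year 2: 4,957 × $28 = $138,796. Book value $487,952.
Year 3: 2,624 × $28 = $73,472. Book value $414,480.
Year 4: 963 × $28 = $26,964. Book value $387,516.

$387,516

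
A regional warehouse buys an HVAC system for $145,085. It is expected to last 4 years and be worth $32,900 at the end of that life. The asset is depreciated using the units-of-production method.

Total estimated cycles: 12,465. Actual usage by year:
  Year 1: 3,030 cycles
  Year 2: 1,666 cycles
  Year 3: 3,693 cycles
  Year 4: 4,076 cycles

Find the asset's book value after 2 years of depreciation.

Depreciable base = $145,085 − $32,900 = $112,185.
Rate = $112,185 / 12,465 cycles = $9 per cycle.
Year 1: 3,030 × $9 = $27,270. Book value $117,815.
Year 2: 1,666 × $9 = $14,994. Book value $102,821.

$102,821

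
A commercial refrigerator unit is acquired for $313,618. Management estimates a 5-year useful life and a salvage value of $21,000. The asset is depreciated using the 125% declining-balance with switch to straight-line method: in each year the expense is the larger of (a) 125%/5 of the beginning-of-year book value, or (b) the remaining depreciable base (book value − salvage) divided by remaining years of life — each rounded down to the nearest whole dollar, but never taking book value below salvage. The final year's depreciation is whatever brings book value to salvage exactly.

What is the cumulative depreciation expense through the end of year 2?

$137,207

Depreciable base = $313,618 − $21,000 = $292,618.
Year 1: DB = ⌊$313,618 × 125%/5⌋ = $78,404; SL = ⌊$292,618/5⌋ = $58,523 → take DB $78,404. Book value $235,214.
Year 2: DB = ⌊$235,214 × 125%/5⌋ = $58,803; SL = ⌊$214,214/4⌋ = $53,553 → take DB $58,803. Book value $176,411.
Accumulated through year 2 = $313,618 − $176,411 = $137,207.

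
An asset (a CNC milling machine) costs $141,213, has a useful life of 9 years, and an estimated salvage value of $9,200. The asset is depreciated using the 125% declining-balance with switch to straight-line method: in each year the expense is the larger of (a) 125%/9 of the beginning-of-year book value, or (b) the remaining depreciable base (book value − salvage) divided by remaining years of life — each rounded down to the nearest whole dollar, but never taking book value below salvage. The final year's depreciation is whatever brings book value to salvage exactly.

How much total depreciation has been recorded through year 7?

Depreciable base = $141,213 − $9,200 = $132,013.
Year 1: DB = ⌊$141,213 × 125%/9⌋ = $19,612; SL = ⌊$132,013/9⌋ = $14,668 → take DB $19,612. Book value $121,601.
Year 2: DB = ⌊$121,601 × 125%/9⌋ = $16,889; SL = ⌊$112,401/8⌋ = $14,050 → take DB $16,889. Book value $104,712.
Year 3: DB = ⌊$104,712 × 125%/9⌋ = $14,543; SL = ⌊$95,512/7⌋ = $13,644 → take DB $14,543. Book value $90,169.
Year 4: DB = ⌊$90,169 × 125%/9⌋ = $12,523; SL = ⌊$80,969/6⌋ = $13,494 → take SL $13,494. Book value $76,675.
Year 5: DB = ⌊$76,675 × 125%/9⌋ = $10,649; SL = ⌊$67,475/5⌋ = $13,495 → take SL $13,495. Book value $63,180.
Year 6: DB = ⌊$63,180 × 125%/9⌋ = $8,775; SL = ⌊$53,980/4⌋ = $13,495 → take SL $13,495. Book value $49,685.
Year 7: DB = ⌊$49,685 × 125%/9⌋ = $6,900; SL = ⌊$40,485/3⌋ = $13,495 → take SL $13,495. Book value $36,190.
Accumulated through year 7 = $141,213 − $36,190 = $105,023.

$105,023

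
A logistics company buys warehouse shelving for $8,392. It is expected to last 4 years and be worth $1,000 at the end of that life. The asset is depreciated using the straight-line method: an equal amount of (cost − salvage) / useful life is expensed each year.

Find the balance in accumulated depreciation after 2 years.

$3,696

Depreciable base = $8,392 − $1,000 = $7,392.
Annual expense = $7,392 / 4 = $1,848.
End of year 1: book value $6,544.
End of year 2: book value $4,696.
Accumulated through year 2 = $8,392 − $4,696 = $3,696.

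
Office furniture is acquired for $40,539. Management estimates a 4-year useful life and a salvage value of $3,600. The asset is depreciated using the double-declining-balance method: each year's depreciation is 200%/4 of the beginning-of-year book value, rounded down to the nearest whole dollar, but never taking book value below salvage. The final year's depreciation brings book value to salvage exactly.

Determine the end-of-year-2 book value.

Depreciable base = $40,539 − $3,600 = $36,939.
Year 1: ⌊$40,539 × 200%/4⌋ = $20,269. Book value $20,270.
Year 2: ⌊$20,270 × 200%/4⌋ = $10,135. Book value $10,135.

$10,135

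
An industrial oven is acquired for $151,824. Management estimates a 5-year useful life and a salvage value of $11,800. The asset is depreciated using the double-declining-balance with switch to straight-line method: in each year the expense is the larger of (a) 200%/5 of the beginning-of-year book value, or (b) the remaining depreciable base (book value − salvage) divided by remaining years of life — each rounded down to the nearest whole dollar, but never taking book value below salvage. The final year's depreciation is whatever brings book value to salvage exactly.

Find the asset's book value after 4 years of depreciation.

$19,677

Depreciable base = $151,824 − $11,800 = $140,024.
Year 1: DB = ⌊$151,824 × 200%/5⌋ = $60,729; SL = ⌊$140,024/5⌋ = $28,004 → take DB $60,729. Book value $91,095.
Year 2: DB = ⌊$91,095 × 200%/5⌋ = $36,438; SL = ⌊$79,295/4⌋ = $19,823 → take DB $36,438. Book value $54,657.
Year 3: DB = ⌊$54,657 × 200%/5⌋ = $21,862; SL = ⌊$42,857/3⌋ = $14,285 → take DB $21,862. Book value $32,795.
Year 4: DB = ⌊$32,795 × 200%/5⌋ = $13,118; SL = ⌊$20,995/2⌋ = $10,497 → take DB $13,118. Book value $19,677.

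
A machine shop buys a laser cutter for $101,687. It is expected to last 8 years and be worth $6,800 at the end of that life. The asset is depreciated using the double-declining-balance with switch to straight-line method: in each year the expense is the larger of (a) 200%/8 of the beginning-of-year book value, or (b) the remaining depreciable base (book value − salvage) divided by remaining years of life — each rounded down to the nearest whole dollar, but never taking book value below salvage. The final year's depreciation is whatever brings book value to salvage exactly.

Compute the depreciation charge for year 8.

$5,650

Depreciable base = $101,687 − $6,800 = $94,887.
Year 1: DB = ⌊$101,687 × 200%/8⌋ = $25,421; SL = ⌊$94,887/8⌋ = $11,860 → take DB $25,421. Book value $76,266.
Year 2: DB = ⌊$76,266 × 200%/8⌋ = $19,066; SL = ⌊$69,466/7⌋ = $9,923 → take DB $19,066. Book value $57,200.
Year 3: DB = ⌊$57,200 × 200%/8⌋ = $14,300; SL = ⌊$50,400/6⌋ = $8,400 → take DB $14,300. Book value $42,900.
Year 4: DB = ⌊$42,900 × 200%/8⌋ = $10,725; SL = ⌊$36,100/5⌋ = $7,220 → take DB $10,725. Book value $32,175.
Year 5: DB = ⌊$32,175 × 200%/8⌋ = $8,043; SL = ⌊$25,375/4⌋ = $6,343 → take DB $8,043. Book value $24,132.
Year 6: DB = ⌊$24,132 × 200%/8⌋ = $6,033; SL = ⌊$17,332/3⌋ = $5,777 → take DB $6,033. Book value $18,099.
Year 7: DB = ⌊$18,099 × 200%/8⌋ = $4,524; SL = ⌊$11,299/2⌋ = $5,649 → take SL $5,649. Book value $12,450.
Year 8 (final): $12,450 − $6,800 = $5,650. Book value $6,800.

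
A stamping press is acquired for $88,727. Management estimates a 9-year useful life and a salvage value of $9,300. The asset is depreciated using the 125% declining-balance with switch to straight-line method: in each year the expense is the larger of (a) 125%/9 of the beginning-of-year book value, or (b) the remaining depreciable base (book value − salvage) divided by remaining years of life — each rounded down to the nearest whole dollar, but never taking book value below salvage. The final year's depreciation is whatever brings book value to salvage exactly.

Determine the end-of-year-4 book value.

$48,764

Depreciable base = $88,727 − $9,300 = $79,427.
Year 1: DB = ⌊$88,727 × 125%/9⌋ = $12,323; SL = ⌊$79,427/9⌋ = $8,825 → take DB $12,323. Book value $76,404.
Year 2: DB = ⌊$76,404 × 125%/9⌋ = $10,611; SL = ⌊$67,104/8⌋ = $8,388 → take DB $10,611. Book value $65,793.
Year 3: DB = ⌊$65,793 × 125%/9⌋ = $9,137; SL = ⌊$56,493/7⌋ = $8,070 → take DB $9,137. Book value $56,656.
Year 4: DB = ⌊$56,656 × 125%/9⌋ = $7,868; SL = ⌊$47,356/6⌋ = $7,892 → take SL $7,892. Book value $48,764.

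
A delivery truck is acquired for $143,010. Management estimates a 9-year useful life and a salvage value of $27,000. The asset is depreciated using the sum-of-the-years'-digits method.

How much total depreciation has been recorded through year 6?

Depreciable base = $143,010 − $27,000 = $116,010.
Sum of the years' digits = 9+8+7+6+5+4+3+2+1 = 45.
Year 1: $116,010 × 9/45 = $23,202. Book value $119,808.
Year 2: $116,010 × 8/45 = $20,624. Book value $99,184.
Year 3: $116,010 × 7/45 = $18,046. Book value $81,138.
Year 4: $116,010 × 6/45 = $15,468. Book value $65,670.
Year 5: $116,010 × 5/45 = $12,890. Book value $52,780.
Year 6: $116,010 × 4/45 = $10,312. Book value $42,468.
Accumulated through year 6 = $143,010 − $42,468 = $100,542.

$100,542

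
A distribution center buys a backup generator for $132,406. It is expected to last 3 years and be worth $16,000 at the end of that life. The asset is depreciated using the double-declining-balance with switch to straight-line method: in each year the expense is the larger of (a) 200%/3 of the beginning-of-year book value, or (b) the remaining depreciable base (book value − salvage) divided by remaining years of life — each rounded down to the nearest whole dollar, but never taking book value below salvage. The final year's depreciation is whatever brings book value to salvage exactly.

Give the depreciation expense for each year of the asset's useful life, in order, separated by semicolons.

$88,270; $28,136; $0

Depreciable base = $132,406 − $16,000 = $116,406.
Year 1: DB = ⌊$132,406 × 200%/3⌋ = $88,270; SL = ⌊$116,406/3⌋ = $38,802 → take DB $88,270. Book value $44,136.
Year 2: DB = ⌊$44,136 × 200%/3⌋ = $29,424; SL = ⌊$28,136/2⌋ = $14,068 → take DB $29,424, capped at $28,136. Book value $16,000.
Year 3 (final): $16,000 − $16,000 = $0. Book value $16,000.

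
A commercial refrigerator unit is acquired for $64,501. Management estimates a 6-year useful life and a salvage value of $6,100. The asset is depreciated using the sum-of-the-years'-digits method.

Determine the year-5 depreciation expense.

Depreciable base = $64,501 − $6,100 = $58,401.
Sum of the years' digits = 6+5+4+3+2+1 = 21.
Year 1: $58,401 × 6/21 = $16,686. Book value $47,815.
Year 2: $58,401 × 5/21 = $13,905. Book value $33,910.
Year 3: $58,401 × 4/21 = $11,124. Book value $22,786.
Year 4: $58,401 × 3/21 = $8,343. Book value $14,443.
Year 5: $58,401 × 2/21 = $5,562. Book value $8,881.

$5,562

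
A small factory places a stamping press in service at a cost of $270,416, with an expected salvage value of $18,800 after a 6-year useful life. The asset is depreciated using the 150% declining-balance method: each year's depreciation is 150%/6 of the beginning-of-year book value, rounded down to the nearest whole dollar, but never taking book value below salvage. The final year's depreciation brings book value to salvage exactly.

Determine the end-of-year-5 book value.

Depreciable base = $270,416 − $18,800 = $251,616.
Year 1: ⌊$270,416 × 150%/6⌋ = $67,604. Book value $202,812.
Year 2: ⌊$202,812 × 150%/6⌋ = $50,703. Book value $152,109.
Year 3: ⌊$152,109 × 150%/6⌋ = $38,027. Book value $114,082.
Year 4: ⌊$114,082 × 150%/6⌋ = $28,520. Book value $85,562.
Year 5: ⌊$85,562 × 150%/6⌋ = $21,390. Book value $64,172.

$64,172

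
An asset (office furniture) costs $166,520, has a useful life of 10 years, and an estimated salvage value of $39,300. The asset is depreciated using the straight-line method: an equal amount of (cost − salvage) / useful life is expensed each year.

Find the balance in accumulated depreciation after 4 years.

$50,888

Depreciable base = $166,520 − $39,300 = $127,220.
Annual expense = $127,220 / 10 = $12,722.
End of year 1: book value $153,798.
End of year 2: book value $141,076.
End of year 3: book value $128,354.
End of year 4: book value $115,632.
Accumulated through year 4 = $166,520 − $115,632 = $50,888.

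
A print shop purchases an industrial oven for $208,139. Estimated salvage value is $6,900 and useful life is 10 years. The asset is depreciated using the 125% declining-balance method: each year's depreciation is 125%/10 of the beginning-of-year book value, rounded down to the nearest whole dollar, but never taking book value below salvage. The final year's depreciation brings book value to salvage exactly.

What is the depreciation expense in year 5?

$15,251

Depreciable base = $208,139 − $6,900 = $201,239.
Year 1: ⌊$208,139 × 125%/10⌋ = $26,017. Book value $182,122.
Year 2: ⌊$182,122 × 125%/10⌋ = $22,765. Book value $159,357.
Year 3: ⌊$159,357 × 125%/10⌋ = $19,919. Book value $139,438.
Year 4: ⌊$139,438 × 125%/10⌋ = $17,429. Book value $122,009.
Year 5: ⌊$122,009 × 125%/10⌋ = $15,251. Book value $106,758.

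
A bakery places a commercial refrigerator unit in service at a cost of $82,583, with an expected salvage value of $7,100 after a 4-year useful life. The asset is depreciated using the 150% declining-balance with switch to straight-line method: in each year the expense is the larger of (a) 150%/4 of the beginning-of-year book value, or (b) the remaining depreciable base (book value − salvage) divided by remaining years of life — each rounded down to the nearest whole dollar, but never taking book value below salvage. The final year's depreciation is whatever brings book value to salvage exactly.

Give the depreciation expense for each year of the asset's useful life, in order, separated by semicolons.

Depreciable base = $82,583 − $7,100 = $75,483.
Year 1: DB = ⌊$82,583 × 150%/4⌋ = $30,968; SL = ⌊$75,483/4⌋ = $18,870 → take DB $30,968. Book value $51,615.
Year 2: DB = ⌊$51,615 × 150%/4⌋ = $19,355; SL = ⌊$44,515/3⌋ = $14,838 → take DB $19,355. Book value $32,260.
Year 3: DB = ⌊$32,260 × 150%/4⌋ = $12,097; SL = ⌊$25,160/2⌋ = $12,580 → take SL $12,580. Book value $19,680.
Year 4 (final): $19,680 − $7,100 = $12,580. Book value $7,100.

$30,968; $19,355; $12,580; $12,580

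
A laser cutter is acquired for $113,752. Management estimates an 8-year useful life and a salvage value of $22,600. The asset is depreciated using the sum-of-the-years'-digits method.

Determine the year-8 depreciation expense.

Depreciable base = $113,752 − $22,600 = $91,152.
Sum of the years' digits = 8+7+6+5+4+3+2+1 = 36.
Year 1: $91,152 × 8/36 = $20,256. Book value $93,496.
Year 2: $91,152 × 7/36 = $17,724. Book value $75,772.
Year 3: $91,152 × 6/36 = $15,192. Book value $60,580.
Year 4: $91,152 × 5/36 = $12,660. Book value $47,920.
Year 5: $91,152 × 4/36 = $10,128. Book value $37,792.
Year 6: $91,152 × 3/36 = $7,596. Book value $30,196.
Year 7: $91,152 × 2/36 = $5,064. Book value $25,132.
Year 8: $91,152 × 1/36 = $2,532. Book value $22,600.

$2,532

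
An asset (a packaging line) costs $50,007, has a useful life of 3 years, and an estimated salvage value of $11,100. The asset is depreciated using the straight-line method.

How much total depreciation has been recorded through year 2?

$25,938

Depreciable base = $50,007 − $11,100 = $38,907.
Annual expense = $38,907 / 3 = $12,969.
End of year 1: book value $37,038.
End of year 2: book value $24,069.
Accumulated through year 2 = $50,007 − $24,069 = $25,938.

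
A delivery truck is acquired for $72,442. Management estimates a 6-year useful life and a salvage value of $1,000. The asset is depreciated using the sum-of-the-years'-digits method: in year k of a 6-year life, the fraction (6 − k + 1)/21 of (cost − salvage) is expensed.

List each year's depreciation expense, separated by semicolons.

$20,412; $17,010; $13,608; $10,206; $6,804; $3,402

Depreciable base = $72,442 − $1,000 = $71,442.
Sum of the years' digits = 6+5+4+3+2+1 = 21.
Year 1: $71,442 × 6/21 = $20,412. Book value $52,030.
Year 2: $71,442 × 5/21 = $17,010. Book value $35,020.
Year 3: $71,442 × 4/21 = $13,608. Book value $21,412.
Year 4: $71,442 × 3/21 = $10,206. Book value $11,206.
Year 5: $71,442 × 2/21 = $6,804. Book value $4,402.
Year 6: $71,442 × 1/21 = $3,402. Book value $1,000.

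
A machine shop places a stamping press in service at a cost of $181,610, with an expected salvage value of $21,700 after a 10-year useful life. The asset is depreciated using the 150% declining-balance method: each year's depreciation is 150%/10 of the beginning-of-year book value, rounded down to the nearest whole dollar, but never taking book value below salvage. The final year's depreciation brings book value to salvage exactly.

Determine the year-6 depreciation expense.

$12,087

Depreciable base = $181,610 − $21,700 = $159,910.
Year 1: ⌊$181,610 × 150%/10⌋ = $27,241. Book value $154,369.
Year 2: ⌊$154,369 × 150%/10⌋ = $23,155. Book value $131,214.
Year 3: ⌊$131,214 × 150%/10⌋ = $19,682. Book value $111,532.
Year 4: ⌊$111,532 × 150%/10⌋ = $16,729. Book value $94,803.
Year 5: ⌊$94,803 × 150%/10⌋ = $14,220. Book value $80,583.
Year 6: ⌊$80,583 × 150%/10⌋ = $12,087. Book value $68,496.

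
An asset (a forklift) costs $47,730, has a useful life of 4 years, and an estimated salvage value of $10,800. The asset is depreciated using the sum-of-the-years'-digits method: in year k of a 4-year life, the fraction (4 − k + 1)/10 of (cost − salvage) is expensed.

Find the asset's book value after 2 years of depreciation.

$21,879

Depreciable base = $47,730 − $10,800 = $36,930.
Sum of the years' digits = 4+3+2+1 = 10.
Year 1: $36,930 × 4/10 = $14,772. Book value $32,958.
Year 2: $36,930 × 3/10 = $11,079. Book value $21,879.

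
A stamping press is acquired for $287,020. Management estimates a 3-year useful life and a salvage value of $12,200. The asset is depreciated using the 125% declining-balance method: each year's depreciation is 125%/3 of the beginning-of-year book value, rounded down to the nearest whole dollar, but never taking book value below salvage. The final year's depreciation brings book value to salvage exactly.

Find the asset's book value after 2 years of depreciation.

Depreciable base = $287,020 − $12,200 = $274,820.
Year 1: ⌊$287,020 × 125%/3⌋ = $119,591. Book value $167,429.
Year 2: ⌊$167,429 × 125%/3⌋ = $69,762. Book value $97,667.

$97,667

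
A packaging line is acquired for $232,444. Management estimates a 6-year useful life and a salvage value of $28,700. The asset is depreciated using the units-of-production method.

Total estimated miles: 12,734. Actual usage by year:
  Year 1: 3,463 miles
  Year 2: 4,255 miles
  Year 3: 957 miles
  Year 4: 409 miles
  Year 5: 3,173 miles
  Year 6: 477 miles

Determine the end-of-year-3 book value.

$93,644

Depreciable base = $232,444 − $28,700 = $203,744.
Rate = $203,744 / 12,734 miles = $16 per mile.
Year 1: 3,463 × $16 = $55,408. Book value $177,036.
Year 2: 4,255 × $16 = $68,080. Book value $108,956.
Year 3: 957 × $16 = $15,312. Book value $93,644.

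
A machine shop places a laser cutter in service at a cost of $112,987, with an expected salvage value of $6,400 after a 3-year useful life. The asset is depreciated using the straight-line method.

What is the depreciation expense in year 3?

$35,529

Depreciable base = $112,987 − $6,400 = $106,587.
Annual expense = $106,587 / 3 = $35,529.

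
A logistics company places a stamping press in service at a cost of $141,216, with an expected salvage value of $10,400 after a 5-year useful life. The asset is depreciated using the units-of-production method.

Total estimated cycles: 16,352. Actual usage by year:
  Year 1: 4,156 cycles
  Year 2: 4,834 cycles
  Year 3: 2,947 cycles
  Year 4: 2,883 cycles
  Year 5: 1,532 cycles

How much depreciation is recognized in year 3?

Depreciable base = $141,216 − $10,400 = $130,816.
Rate = $130,816 / 16,352 cycles = $8 per cycle.
Year 1: 4,156 × $8 = $33,248. Book value $107,968.
Year 2: 4,834 × $8 = $38,672. Book value $69,296.
Year 3: 2,947 × $8 = $23,576. Book value $45,720.

$23,576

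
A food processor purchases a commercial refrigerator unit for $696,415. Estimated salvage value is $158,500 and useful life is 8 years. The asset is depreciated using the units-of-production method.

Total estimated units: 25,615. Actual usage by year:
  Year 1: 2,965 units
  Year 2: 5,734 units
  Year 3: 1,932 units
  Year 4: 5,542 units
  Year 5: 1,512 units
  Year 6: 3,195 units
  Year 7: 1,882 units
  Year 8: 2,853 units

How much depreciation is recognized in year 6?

Depreciable base = $696,415 − $158,500 = $537,915.
Rate = $537,915 / 25,615 units = $21 per unit.
Year 1: 2,965 × $21 = $62,265. Book value $634,150.
Year 2: 5,734 × $21 = $120,414. Book value $513,736.
Year 3: 1,932 × $21 = $40,572. Book value $473,164.
Year 4: 5,542 × $21 = $116,382. Book value $356,782.
Year 5: 1,512 × $21 = $31,752. Book value $325,030.
Year 6: 3,195 × $21 = $67,095. Book value $257,935.

$67,095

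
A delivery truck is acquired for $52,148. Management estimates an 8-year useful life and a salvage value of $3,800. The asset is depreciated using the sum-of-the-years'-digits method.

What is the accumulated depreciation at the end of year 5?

$40,290

Depreciable base = $52,148 − $3,800 = $48,348.
Sum of the years' digits = 8+7+6+5+4+3+2+1 = 36.
Year 1: $48,348 × 8/36 = $10,744. Book value $41,404.
Year 2: $48,348 × 7/36 = $9,401. Book value $32,003.
Year 3: $48,348 × 6/36 = $8,058. Book value $23,945.
Year 4: $48,348 × 5/36 = $6,715. Book value $17,230.
Year 5: $48,348 × 4/36 = $5,372. Book value $11,858.
Accumulated through year 5 = $52,148 − $11,858 = $40,290.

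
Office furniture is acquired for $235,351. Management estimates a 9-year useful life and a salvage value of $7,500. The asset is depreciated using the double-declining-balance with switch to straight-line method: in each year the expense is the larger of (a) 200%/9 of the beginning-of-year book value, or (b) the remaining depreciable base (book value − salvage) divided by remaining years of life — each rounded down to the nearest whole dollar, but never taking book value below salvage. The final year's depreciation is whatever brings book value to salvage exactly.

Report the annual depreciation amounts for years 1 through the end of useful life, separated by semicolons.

$52,300; $40,678; $31,638; $24,607; $19,139; $14,886; $14,867; $14,868; $14,868

Depreciable base = $235,351 − $7,500 = $227,851.
Year 1: DB = ⌊$235,351 × 200%/9⌋ = $52,300; SL = ⌊$227,851/9⌋ = $25,316 → take DB $52,300. Book value $183,051.
Year 2: DB = ⌊$183,051 × 200%/9⌋ = $40,678; SL = ⌊$175,551/8⌋ = $21,943 → take DB $40,678. Book value $142,373.
Year 3: DB = ⌊$142,373 × 200%/9⌋ = $31,638; SL = ⌊$134,873/7⌋ = $19,267 → take DB $31,638. Book value $110,735.
Year 4: DB = ⌊$110,735 × 200%/9⌋ = $24,607; SL = ⌊$103,235/6⌋ = $17,205 → take DB $24,607. Book value $86,128.
Year 5: DB = ⌊$86,128 × 200%/9⌋ = $19,139; SL = ⌊$78,628/5⌋ = $15,725 → take DB $19,139. Book value $66,989.
Year 6: DB = ⌊$66,989 × 200%/9⌋ = $14,886; SL = ⌊$59,489/4⌋ = $14,872 → take DB $14,886. Book value $52,103.
Year 7: DB = ⌊$52,103 × 200%/9⌋ = $11,578; SL = ⌊$44,603/3⌋ = $14,867 → take SL $14,867. Book value $37,236.
Year 8: DB = ⌊$37,236 × 200%/9⌋ = $8,274; SL = ⌊$29,736/2⌋ = $14,868 → take SL $14,868. Book value $22,368.
Year 9 (final): $22,368 − $7,500 = $14,868. Book value $7,500.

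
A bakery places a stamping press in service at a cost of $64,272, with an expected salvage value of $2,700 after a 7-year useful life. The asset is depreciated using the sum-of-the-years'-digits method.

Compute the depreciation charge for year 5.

Depreciable base = $64,272 − $2,700 = $61,572.
Sum of the years' digits = 7+6+5+4+3+2+1 = 28.
Year 1: $61,572 × 7/28 = $15,393. Book value $48,879.
Year 2: $61,572 × 6/28 = $13,194. Book value $35,685.
Year 3: $61,572 × 5/28 = $10,995. Book value $24,690.
Year 4: $61,572 × 4/28 = $8,796. Book value $15,894.
Year 5: $61,572 × 3/28 = $6,597. Book value $9,297.

$6,597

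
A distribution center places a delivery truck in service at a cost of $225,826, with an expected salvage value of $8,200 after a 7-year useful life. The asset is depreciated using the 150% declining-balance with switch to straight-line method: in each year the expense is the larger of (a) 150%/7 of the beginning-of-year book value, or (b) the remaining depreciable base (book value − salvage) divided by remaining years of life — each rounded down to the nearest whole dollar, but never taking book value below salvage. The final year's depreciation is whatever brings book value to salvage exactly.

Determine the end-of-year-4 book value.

Depreciable base = $225,826 − $8,200 = $217,626.
Year 1: DB = ⌊$225,826 × 150%/7⌋ = $48,391; SL = ⌊$217,626/7⌋ = $31,089 → take DB $48,391. Book value $177,435.
Year 2: DB = ⌊$177,435 × 150%/7⌋ = $38,021; SL = ⌊$169,235/6⌋ = $28,205 → take DB $38,021. Book value $139,414.
Year 3: DB = ⌊$139,414 × 150%/7⌋ = $29,874; SL = ⌊$131,214/5⌋ = $26,242 → take DB $29,874. Book value $109,540.
Year 4: DB = ⌊$109,540 × 150%/7⌋ = $23,472; SL = ⌊$101,340/4⌋ = $25,335 → take SL $25,335. Book value $84,205.

$84,205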